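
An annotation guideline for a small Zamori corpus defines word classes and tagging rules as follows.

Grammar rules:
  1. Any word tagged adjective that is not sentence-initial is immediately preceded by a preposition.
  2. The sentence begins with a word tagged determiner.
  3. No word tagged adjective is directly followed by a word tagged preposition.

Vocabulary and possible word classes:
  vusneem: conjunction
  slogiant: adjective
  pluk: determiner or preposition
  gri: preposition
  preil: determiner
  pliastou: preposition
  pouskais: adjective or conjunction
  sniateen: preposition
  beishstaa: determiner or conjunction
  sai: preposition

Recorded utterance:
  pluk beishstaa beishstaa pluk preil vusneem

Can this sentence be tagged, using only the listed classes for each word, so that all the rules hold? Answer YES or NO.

Candidates per position — 1:pluk {determiner,preposition}; 2:beishstaa {determiner,conjunction}; 3:beishstaa {determiner,conjunction}; 4:pluk {determiner,preposition}; 5:preil {determiner}; 6:vusneem {conjunction}.
One satisfying assignment: determiner conjunction conjunction determiner determiner conjunction.
Checking: rule 1 ok; rule 2 ok; rule 3 ok.

YES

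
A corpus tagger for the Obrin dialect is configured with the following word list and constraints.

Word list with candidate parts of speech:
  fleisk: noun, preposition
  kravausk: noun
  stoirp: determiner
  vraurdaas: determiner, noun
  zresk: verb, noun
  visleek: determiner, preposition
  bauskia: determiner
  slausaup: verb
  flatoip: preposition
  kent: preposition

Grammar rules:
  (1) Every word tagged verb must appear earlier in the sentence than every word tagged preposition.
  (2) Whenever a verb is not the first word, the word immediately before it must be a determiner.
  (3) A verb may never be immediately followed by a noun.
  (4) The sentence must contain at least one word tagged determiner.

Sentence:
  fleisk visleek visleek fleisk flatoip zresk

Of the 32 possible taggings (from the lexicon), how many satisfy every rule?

Candidates per position — 1:fleisk {noun,preposition}; 2:visleek {determiner,preposition}; 3:visleek {determiner,preposition}; 4:fleisk {noun,preposition}; 5:flatoip {preposition}; 6:zresk {verb,noun}.
There are 32 candidate sequences in total.
Checking each against the rules leaves 12 sequences.
Count = 12.

12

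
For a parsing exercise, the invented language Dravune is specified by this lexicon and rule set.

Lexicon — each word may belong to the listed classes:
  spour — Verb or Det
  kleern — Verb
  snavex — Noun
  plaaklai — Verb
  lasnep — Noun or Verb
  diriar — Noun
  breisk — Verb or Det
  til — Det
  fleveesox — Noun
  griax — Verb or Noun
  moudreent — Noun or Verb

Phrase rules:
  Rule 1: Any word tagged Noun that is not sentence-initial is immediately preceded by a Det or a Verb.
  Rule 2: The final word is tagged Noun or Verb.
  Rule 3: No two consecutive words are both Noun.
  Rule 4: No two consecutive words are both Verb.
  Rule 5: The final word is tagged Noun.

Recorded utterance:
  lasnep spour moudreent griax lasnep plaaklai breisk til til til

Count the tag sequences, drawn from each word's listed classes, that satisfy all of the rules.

Candidates per position — 1:lasnep {Noun,Verb}; 2:spour {Verb,Det}; 3:moudreent {Noun,Verb}; 4:griax {Verb,Noun}; 5:lasnep {Noun,Verb}; 6:plaaklai {Verb}; 7:breisk {Verb,Det}; 8:til {Det}; 9:til {Det}; 10:til {Det}.
There are 64 candidate sequences in total.
Rule 2 cannot be satisfied by any choice of tags from the lexicon.
So there is no consistent tagging.
Count = 0.

0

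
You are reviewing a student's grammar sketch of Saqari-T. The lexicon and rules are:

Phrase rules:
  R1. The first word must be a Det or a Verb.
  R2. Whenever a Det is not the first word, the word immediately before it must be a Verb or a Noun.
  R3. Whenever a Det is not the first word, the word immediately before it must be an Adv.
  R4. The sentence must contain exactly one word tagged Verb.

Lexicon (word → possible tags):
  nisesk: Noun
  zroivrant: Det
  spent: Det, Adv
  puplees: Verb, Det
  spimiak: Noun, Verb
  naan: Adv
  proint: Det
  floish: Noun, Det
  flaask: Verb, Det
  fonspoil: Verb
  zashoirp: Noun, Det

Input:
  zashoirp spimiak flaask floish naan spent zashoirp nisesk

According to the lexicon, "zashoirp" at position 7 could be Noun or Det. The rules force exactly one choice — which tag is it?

Noun

Candidates per position — 1:zashoirp {Noun,Det}; 2:spimiak {Noun,Verb}; 3:flaask {Verb,Det}; 4:floish {Noun,Det}; 5:naan {Adv}; 6:spent {Det,Adv}; 7:zashoirp {Noun,Det}; 8:nisesk {Noun}.
At position 1, choosing Noun makes rule 1 impossible to satisfy; hence Det.
At position 3, choosing Det makes rule 3 impossible to satisfy; hence Verb.
At position 4, choosing Det makes rule 3 impossible to satisfy; hence Noun.
At position 6, choosing Det makes rule 2 impossible to satisfy; hence Adv.
At position 7, choosing Det makes rule 2 impossible to satisfy; hence Noun.
At position 2, choosing Verb makes rule 4 impossible to satisfy; hence Noun.
The unique satisfying tagging is: Det Noun Verb Noun Adv Adv Noun Noun.
Rule-by-rule: rule 1 satisfied; rule 2 satisfied; rule 3 satisfied; rule 4 satisfied.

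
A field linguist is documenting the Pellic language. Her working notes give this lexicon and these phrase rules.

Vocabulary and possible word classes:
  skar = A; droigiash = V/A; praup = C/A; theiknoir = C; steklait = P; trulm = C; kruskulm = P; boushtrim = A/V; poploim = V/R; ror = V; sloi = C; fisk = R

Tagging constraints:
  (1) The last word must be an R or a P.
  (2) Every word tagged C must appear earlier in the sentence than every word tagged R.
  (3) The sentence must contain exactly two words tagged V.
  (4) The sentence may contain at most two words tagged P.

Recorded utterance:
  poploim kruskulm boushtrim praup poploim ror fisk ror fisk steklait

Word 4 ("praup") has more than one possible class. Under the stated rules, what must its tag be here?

Candidates per position — 1:poploim {V,R}; 2:kruskulm {P}; 3:boushtrim {A,V}; 4:praup {C,A}; 5:poploim {V,R}; 6:ror {V}; 7:fisk {R}; 8:ror {V}; 9:fisk {R}; 10:steklait {P}.
If word 1 were V, no tagging could satisfy rule 3; so word 1 is R.
If word 3 were V, no tagging could satisfy rule 3; so word 3 is A.
If word 4 were C, no tagging could satisfy rule 2; so word 4 is A.
If word 5 were V, no tagging could satisfy rule 3; so word 5 is R.
That leaves exactly one tagging: R P A A R V R V R P.
Verifying each rule — rule 1 holds; rule 2 holds; rule 3 holds; rule 4 holds.

A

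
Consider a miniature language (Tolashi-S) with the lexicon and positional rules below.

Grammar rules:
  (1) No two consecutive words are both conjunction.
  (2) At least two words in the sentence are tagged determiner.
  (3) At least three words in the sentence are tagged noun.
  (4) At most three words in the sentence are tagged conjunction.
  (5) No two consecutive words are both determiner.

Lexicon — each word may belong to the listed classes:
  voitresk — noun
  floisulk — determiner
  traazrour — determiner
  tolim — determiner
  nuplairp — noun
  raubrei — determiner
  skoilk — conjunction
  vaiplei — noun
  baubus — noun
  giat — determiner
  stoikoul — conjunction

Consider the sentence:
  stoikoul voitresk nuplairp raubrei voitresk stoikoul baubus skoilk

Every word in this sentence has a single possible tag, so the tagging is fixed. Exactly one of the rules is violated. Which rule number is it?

Fixed tagging: conjunction noun noun determiner noun conjunction noun conjunction.
Rule check: R1 pass, R2 fail, R3 pass, R4 pass, R5 pass.
Only rule 2 fails.

2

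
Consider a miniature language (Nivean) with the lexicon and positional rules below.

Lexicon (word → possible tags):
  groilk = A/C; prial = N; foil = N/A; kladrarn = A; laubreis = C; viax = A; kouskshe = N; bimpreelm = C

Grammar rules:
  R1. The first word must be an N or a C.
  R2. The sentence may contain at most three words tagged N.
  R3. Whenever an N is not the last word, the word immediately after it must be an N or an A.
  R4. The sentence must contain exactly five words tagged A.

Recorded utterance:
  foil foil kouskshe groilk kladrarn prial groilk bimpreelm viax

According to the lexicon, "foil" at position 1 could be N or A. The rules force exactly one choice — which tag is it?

N

Candidates per position — 1:foil {N,A}; 2:foil {N,A}; 3:kouskshe {N}; 4:groilk {A,C}; 5:kladrarn {A}; 6:prial {N}; 7:groilk {A,C}; 8:bimpreelm {C}; 9:viax {A}.
Position 1: A is ruled out by rule 1; that leaves N.
Position 2: N is ruled out by rule 2; that leaves A.
Position 4: C is ruled out by rule 3; that leaves A.
Position 7: C is ruled out by rule 3; that leaves A.
The unique satisfying tagging is: N A N A A N A C A.
Checking: rule 1 satisfied; rule 2 satisfied; rule 3 satisfied; rule 4 satisfied.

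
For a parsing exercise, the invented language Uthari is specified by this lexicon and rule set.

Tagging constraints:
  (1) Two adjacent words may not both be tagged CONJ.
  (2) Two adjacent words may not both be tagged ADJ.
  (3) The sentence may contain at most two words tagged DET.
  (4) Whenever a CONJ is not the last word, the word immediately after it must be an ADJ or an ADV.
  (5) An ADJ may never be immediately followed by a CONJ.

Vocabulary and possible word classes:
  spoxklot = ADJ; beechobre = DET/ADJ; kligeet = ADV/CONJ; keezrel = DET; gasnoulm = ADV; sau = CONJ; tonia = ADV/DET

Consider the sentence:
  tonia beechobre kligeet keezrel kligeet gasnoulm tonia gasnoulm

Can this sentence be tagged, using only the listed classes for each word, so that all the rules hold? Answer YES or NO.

YES

Candidates per position — 1:tonia {ADV,DET}; 2:beechobre {DET,ADJ}; 3:kligeet {ADV,CONJ}; 4:keezrel {DET}; 5:kligeet {ADV,CONJ}; 6:gasnoulm {ADV}; 7:tonia {ADV,DET}; 8:gasnoulm {ADV}.
One satisfying assignment: ADV ADJ ADV DET CONJ ADV ADV ADV.
Verifying each rule — rule 1 satisfied; rule 2 satisfied; rule 3 satisfied; rule 4 satisfied; rule 5 satisfied.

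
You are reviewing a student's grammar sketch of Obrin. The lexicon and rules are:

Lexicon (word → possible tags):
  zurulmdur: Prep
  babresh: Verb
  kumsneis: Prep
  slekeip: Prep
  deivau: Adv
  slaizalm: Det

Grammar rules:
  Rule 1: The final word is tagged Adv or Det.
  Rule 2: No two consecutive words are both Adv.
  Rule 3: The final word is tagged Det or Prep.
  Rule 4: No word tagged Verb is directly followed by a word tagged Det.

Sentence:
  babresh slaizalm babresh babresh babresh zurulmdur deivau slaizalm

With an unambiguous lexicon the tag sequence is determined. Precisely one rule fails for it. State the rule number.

4

Fixed tagging: Verb Det Verb Verb Verb Prep Adv Det.
Applying the rules: R1 pass, R2 pass, R3 pass, R4 fail.
Only rule 4 fails.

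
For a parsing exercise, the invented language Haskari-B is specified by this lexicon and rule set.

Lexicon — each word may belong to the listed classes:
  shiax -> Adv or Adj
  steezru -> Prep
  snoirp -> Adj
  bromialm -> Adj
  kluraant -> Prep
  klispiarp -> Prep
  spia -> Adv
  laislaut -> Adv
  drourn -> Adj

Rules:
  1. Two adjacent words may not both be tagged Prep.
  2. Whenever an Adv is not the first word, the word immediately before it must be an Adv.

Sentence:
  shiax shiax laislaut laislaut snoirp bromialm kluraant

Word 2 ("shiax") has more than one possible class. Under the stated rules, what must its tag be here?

Adv

Candidates per position — 1:shiax {Adv,Adj}; 2:shiax {Adv,Adj}; 3:laislaut {Adv}; 4:laislaut {Adv}; 5:snoirp {Adj}; 6:bromialm {Adj}; 7:kluraant {Prep}.
Position 1: Adj is ruled out by rule 2; that leaves Adv.
Position 2: Adj is ruled out by rule 2; that leaves Adv.
The unique satisfying tagging is: Adv Adv Adv Adv Adj Adj Prep.
Checking: rule 1 ok; rule 2 ok.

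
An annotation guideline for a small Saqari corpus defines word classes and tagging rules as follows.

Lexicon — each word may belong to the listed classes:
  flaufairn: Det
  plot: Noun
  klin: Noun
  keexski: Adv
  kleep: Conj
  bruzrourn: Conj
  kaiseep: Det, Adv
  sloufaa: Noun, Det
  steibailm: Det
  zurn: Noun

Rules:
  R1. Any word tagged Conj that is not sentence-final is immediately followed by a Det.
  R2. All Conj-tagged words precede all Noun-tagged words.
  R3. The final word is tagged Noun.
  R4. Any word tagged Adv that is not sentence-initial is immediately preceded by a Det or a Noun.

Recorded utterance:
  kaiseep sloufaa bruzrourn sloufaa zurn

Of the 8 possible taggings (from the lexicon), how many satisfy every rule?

2

Candidates per position — 1:kaiseep {Det,Adv}; 2:sloufaa {Noun,Det}; 3:bruzrourn {Conj}; 4:sloufaa {Noun,Det}; 5:zurn {Noun}.
There are 8 candidate sequences in total.
The sequences that satisfy every rule: Det Det Conj Det Noun; Adv Det Conj Det Noun.
Count = 2.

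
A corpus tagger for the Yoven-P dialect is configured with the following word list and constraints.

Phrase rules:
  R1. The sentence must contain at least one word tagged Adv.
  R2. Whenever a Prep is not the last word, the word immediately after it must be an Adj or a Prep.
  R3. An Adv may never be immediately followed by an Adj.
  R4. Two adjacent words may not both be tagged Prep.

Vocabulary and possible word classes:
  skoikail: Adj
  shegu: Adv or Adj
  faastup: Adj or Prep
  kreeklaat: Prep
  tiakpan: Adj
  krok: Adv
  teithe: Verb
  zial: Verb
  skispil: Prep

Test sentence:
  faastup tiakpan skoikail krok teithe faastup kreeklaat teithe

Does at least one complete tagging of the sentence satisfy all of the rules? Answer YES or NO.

NO

Candidates per position — 1:faastup {Adj,Prep}; 2:tiakpan {Adj}; 3:skoikail {Adj}; 4:krok {Adv}; 5:teithe {Verb}; 6:faastup {Adj,Prep}; 7:kreeklaat {Prep}; 8:teithe {Verb}.
Rule 2 cannot be satisfied by any choice of tags from the lexicon.
So there is no consistent tagging.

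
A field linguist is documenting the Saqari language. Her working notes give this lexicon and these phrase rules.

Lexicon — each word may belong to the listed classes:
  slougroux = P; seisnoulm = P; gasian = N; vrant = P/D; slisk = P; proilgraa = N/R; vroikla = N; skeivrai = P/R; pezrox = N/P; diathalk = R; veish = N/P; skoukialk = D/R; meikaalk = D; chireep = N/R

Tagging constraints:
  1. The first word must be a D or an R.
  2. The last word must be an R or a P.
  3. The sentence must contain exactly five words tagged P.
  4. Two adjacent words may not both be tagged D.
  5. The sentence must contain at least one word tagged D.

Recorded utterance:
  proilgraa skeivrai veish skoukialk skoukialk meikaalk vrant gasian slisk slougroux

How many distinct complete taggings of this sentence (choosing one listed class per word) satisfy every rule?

2

Candidates per position — 1:proilgraa {N,R}; 2:skeivrai {P,R}; 3:veish {N,P}; 4:skoukialk {D,R}; 5:skoukialk {D,R}; 6:meikaalk {D}; 7:vrant {P,D}; 8:gasian {N}; 9:slisk {P}; 10:slougroux {P}.
There are 64 candidate sequences in total.
The sequences that satisfy every rule: R P P D R D P N P P; R P P R R D P N P P.
Count = 2.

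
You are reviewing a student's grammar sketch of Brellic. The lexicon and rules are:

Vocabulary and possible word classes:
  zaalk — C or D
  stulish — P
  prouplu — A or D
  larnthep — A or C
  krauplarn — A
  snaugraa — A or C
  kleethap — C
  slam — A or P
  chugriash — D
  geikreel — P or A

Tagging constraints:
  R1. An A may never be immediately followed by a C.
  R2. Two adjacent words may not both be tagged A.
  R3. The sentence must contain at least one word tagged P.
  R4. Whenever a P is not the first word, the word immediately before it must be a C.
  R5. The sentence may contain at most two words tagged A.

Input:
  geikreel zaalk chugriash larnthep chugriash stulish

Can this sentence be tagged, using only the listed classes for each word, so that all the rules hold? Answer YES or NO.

Candidates per position — 1:geikreel {P,A}; 2:zaalk {C,D}; 3:chugriash {D}; 4:larnthep {A,C}; 5:chugriash {D}; 6:stulish {P}.
Rule 4 cannot be satisfied by any choice of tags from the lexicon.
So there is no consistent tagging.

NO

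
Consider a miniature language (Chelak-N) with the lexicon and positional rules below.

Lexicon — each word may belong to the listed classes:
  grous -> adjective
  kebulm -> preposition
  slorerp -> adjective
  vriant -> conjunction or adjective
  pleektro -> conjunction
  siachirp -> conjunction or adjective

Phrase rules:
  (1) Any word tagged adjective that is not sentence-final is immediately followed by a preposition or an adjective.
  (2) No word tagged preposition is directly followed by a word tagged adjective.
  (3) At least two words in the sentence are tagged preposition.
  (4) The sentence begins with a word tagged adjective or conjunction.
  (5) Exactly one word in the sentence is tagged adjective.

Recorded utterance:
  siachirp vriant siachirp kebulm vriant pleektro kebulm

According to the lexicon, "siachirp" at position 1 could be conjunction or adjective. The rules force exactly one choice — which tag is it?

conjunction

Candidates per position — 1:siachirp {conjunction,adjective}; 2:vriant {conjunction,adjective}; 3:siachirp {conjunction,adjective}; 4:kebulm {preposition}; 5:vriant {conjunction,adjective}; 6:pleektro {conjunction}; 7:kebulm {preposition}.
At position 5, choosing adjective makes rule 1 impossible to satisfy; hence conjunction.
Position 1: the remaining choice is settled jointly with positions 2, 3 — only conjunction at position 1 is part of a tagging that satisfies every rule.
The only consistent sequence is: conjunction conjunction adjective preposition conjunction conjunction preposition.
Rule-by-rule: rule 1 ok; rule 2 ok; rule 3 ok; rule 4 ok; rule 5 ok.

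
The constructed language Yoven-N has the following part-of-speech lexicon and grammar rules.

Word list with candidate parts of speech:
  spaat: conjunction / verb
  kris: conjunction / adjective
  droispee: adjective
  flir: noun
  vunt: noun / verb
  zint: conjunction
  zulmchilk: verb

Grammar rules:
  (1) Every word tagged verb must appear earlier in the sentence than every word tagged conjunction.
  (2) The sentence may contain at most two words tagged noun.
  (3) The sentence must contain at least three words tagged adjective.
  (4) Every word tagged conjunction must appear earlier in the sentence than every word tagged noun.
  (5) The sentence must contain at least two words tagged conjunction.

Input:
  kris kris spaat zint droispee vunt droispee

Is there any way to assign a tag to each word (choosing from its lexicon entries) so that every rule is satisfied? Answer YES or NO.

YES

Candidates per position — 1:kris {conjunction,adjective}; 2:kris {conjunction,adjective}; 3:spaat {conjunction,verb}; 4:zint {conjunction}; 5:droispee {adjective}; 6:vunt {noun,verb}; 7:droispee {adjective}.
One satisfying assignment: adjective conjunction conjunction conjunction adjective noun adjective.
Check: rule 1 holds; rule 2 holds; rule 3 holds; rule 4 holds; rule 5 holds.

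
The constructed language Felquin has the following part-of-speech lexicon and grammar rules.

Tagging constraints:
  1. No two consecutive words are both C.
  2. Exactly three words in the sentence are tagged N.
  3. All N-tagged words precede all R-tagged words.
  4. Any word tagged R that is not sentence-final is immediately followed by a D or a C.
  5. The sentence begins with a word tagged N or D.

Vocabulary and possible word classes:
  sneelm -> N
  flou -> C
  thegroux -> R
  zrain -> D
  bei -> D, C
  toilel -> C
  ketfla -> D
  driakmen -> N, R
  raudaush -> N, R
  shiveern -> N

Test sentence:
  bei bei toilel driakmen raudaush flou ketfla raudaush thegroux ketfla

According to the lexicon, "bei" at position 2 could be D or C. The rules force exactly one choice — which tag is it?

Candidates per position — 1:bei {D,C}; 2:bei {D,C}; 3:toilel {C}; 4:driakmen {N,R}; 5:raudaush {N,R}; 6:flou {C}; 7:ketfla {D}; 8:raudaush {N,R}; 9:thegroux {R}; 10:ketfla {D}.
At position 1, choosing C makes rule 5 impossible to satisfy; hence D.
At position 2, choosing C makes rule 1 impossible to satisfy; hence D.
At position 4, choosing R makes rule 2 impossible to satisfy; hence N.
At position 5, choosing R makes rule 2 impossible to satisfy; hence N.
At position 8, choosing R makes rule 2 impossible to satisfy; hence N.
The unique satisfying tagging is: D D C N N C D N R D.
Rule-by-rule: rule 1 holds; rule 2 holds; rule 3 holds; rule 4 holds; rule 5 holds.

D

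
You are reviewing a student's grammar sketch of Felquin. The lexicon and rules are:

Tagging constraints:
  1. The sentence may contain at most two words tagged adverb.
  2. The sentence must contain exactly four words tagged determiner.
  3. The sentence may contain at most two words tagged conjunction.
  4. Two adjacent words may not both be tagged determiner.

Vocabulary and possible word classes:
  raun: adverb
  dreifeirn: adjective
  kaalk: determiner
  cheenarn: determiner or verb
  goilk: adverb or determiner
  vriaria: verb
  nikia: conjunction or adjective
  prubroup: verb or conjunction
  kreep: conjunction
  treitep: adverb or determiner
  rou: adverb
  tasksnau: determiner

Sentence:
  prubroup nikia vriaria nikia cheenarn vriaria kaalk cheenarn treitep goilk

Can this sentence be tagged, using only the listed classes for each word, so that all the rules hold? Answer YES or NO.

NO

Candidates per position — 1:prubroup {verb,conjunction}; 2:nikia {conjunction,adjective}; 3:vriaria {verb}; 4:nikia {conjunction,adjective}; 5:cheenarn {determiner,verb}; 6:vriaria {verb}; 7:kaalk {determiner}; 8:cheenarn {determiner,verb}; 9:treitep {adverb,determiner}; 10:goilk {adverb,determiner}.
Every candidate sequence violates at least one rule; no consistent tagging exists.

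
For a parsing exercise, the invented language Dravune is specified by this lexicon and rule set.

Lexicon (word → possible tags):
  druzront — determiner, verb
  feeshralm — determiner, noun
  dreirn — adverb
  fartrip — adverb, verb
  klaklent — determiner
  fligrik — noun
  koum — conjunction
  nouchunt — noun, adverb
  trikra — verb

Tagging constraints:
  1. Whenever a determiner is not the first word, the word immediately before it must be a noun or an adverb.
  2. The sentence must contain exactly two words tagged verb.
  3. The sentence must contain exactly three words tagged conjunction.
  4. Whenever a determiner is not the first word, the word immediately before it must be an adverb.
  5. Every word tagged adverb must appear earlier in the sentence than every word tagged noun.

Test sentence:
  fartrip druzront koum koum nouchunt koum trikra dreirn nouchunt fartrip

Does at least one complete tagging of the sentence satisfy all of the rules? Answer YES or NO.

Candidates per position — 1:fartrip {adverb,verb}; 2:druzront {determiner,verb}; 3:koum {conjunction}; 4:koum {conjunction}; 5:nouchunt {noun,adverb}; 6:koum {conjunction}; 7:trikra {verb}; 8:dreirn {adverb}; 9:nouchunt {noun,adverb}; 10:fartrip {adverb,verb}.
One satisfying assignment: adverb verb conjunction conjunction adverb conjunction verb adverb adverb adverb.
Checking: rule 1 holds; rule 2 holds; rule 3 holds; rule 4 holds; rule 5 holds.

YES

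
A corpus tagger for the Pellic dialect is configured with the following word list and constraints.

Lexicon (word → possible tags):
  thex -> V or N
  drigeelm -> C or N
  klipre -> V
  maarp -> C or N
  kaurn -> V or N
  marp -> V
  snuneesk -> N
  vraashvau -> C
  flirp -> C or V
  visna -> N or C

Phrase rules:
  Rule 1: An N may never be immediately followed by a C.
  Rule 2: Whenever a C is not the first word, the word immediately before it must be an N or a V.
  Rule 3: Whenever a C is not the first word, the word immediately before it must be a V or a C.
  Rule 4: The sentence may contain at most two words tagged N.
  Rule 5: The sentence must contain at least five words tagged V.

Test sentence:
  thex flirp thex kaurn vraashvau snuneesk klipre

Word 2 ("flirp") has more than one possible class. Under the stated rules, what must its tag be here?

Candidates per position — 1:thex {V,N}; 2:flirp {C,V}; 3:thex {V,N}; 4:kaurn {V,N}; 5:vraashvau {C}; 6:snuneesk {N}; 7:klipre {V}.
Word 1 cannot be N — rule 5 would then fail for every completion. It is V.
Word 2 cannot be C — rule 5 would then fail for every completion. It is V.
Word 3 cannot be N — rule 5 would then fail for every completion. It is V.
Word 4 cannot be N — rule 1 would then fail for every completion. It is V.
That leaves exactly one tagging: V V V V C N V.
Rule-by-rule: rule 1 satisfied; rule 2 satisfied; rule 3 satisfied; rule 4 satisfied; rule 5 satisfied.

V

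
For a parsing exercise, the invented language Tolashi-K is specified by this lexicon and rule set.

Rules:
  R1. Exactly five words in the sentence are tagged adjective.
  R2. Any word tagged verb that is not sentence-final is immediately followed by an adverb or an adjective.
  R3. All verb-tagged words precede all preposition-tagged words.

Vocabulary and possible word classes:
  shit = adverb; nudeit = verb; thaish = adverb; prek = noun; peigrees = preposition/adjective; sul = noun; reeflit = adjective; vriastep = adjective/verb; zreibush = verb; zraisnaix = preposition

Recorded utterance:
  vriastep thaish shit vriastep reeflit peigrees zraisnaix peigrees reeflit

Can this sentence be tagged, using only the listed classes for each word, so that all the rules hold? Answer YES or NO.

YES

Candidates per position — 1:vriastep {adjective,verb}; 2:thaish {adverb}; 3:shit {adverb}; 4:vriastep {adjective,verb}; 5:reeflit {adjective}; 6:peigrees {preposition,adjective}; 7:zraisnaix {preposition}; 8:peigrees {preposition,adjective}; 9:reeflit {adjective}.
One satisfying assignment: adjective adverb adverb verb adjective adjective preposition adjective adjective.
Check: rule 1 holds; rule 2 holds; rule 3 holds.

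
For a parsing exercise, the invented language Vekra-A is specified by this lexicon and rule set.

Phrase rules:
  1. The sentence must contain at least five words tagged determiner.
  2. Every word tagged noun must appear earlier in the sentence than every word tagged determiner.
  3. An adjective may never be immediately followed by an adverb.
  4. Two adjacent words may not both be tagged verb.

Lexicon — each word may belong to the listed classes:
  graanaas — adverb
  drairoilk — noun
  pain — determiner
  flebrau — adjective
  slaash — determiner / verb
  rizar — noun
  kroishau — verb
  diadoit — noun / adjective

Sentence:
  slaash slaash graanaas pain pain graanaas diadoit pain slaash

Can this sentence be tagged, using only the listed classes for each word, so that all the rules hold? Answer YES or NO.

YES

Candidates per position — 1:slaash {determiner,verb}; 2:slaash {determiner,verb}; 3:graanaas {adverb}; 4:pain {determiner}; 5:pain {determiner}; 6:graanaas {adverb}; 7:diadoit {noun,adjective}; 8:pain {determiner}; 9:slaash {determiner,verb}.
One satisfying assignment: verb determiner adverb determiner determiner adverb adjective determiner determiner.
Check: rule 1 holds; rule 2 holds; rule 3 holds; rule 4 holds.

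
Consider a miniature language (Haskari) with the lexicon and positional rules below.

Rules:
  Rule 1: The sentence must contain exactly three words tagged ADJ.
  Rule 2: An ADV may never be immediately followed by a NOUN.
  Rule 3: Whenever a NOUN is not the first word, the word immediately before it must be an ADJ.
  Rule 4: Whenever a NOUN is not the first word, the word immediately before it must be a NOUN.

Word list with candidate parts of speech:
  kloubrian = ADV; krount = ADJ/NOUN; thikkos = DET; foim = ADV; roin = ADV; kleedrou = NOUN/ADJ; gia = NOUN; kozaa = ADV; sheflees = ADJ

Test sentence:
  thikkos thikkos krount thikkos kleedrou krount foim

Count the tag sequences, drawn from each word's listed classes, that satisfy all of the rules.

Candidates per position — 1:thikkos {DET}; 2:thikkos {DET}; 3:krount {ADJ,NOUN}; 4:thikkos {DET}; 5:kleedrou {NOUN,ADJ}; 6:krount {ADJ,NOUN}; 7:foim {ADV}.
There are 8 candidate sequences in total.
The sequences that satisfy every rule: DET DET ADJ DET ADJ ADJ ADV.
Count = 1.

1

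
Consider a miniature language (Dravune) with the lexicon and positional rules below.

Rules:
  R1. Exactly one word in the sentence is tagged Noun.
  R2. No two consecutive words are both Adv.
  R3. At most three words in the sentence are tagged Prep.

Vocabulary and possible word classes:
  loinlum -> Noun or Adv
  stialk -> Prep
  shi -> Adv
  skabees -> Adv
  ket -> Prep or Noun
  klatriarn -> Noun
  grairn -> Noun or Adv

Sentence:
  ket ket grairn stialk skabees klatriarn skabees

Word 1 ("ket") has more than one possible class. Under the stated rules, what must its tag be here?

Candidates per position — 1:ket {Prep,Noun}; 2:ket {Prep,Noun}; 3:grairn {Noun,Adv}; 4:stialk {Prep}; 5:skabees {Adv}; 6:klatriarn {Noun}; 7:skabees {Adv}.
If word 1 were Noun, no tagging could satisfy rule 1; so word 1 is Prep.
If word 2 were Noun, no tagging could satisfy rule 1; so word 2 is Prep.
If word 3 were Noun, no tagging could satisfy rule 1; so word 3 is Adv.
That leaves exactly one tagging: Prep Prep Adv Prep Adv Noun Adv.
Checking: rule 1 ok; rule 2 ok; rule 3 ok.

Prep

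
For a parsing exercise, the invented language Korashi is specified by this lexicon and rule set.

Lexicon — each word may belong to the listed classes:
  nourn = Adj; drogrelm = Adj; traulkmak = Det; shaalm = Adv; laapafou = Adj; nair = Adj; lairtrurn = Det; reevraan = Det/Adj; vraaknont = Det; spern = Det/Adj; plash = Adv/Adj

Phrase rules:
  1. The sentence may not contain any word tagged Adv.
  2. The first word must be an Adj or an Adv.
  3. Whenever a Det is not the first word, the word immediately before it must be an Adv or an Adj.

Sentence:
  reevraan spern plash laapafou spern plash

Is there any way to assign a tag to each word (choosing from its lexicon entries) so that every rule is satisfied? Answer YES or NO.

Candidates per position — 1:reevraan {Det,Adj}; 2:spern {Det,Adj}; 3:plash {Adv,Adj}; 4:laapafou {Adj}; 5:spern {Det,Adj}; 6:plash {Adv,Adj}.
One satisfying assignment: Adj Adj Adj Adj Det Adj.
Checking: rule 1 satisfied; rule 2 satisfied; rule 3 satisfied.

YES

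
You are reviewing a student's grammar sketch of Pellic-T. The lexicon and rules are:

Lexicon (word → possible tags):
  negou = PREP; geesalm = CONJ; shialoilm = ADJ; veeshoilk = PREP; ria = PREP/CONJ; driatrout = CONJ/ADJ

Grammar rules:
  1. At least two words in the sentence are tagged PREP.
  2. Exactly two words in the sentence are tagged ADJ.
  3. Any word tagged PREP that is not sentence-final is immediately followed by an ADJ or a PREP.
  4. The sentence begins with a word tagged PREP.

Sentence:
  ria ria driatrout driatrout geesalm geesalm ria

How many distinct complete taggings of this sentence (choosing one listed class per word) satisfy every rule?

2

Candidates per position — 1:ria {PREP,CONJ}; 2:ria {PREP,CONJ}; 3:driatrout {CONJ,ADJ}; 4:driatrout {CONJ,ADJ}; 5:geesalm {CONJ}; 6:geesalm {CONJ}; 7:ria {PREP,CONJ}.
There are 32 candidate sequences in total.
The sequences that satisfy every rule: PREP PREP ADJ ADJ CONJ CONJ PREP; PREP PREP ADJ ADJ CONJ CONJ CONJ.
Count = 2.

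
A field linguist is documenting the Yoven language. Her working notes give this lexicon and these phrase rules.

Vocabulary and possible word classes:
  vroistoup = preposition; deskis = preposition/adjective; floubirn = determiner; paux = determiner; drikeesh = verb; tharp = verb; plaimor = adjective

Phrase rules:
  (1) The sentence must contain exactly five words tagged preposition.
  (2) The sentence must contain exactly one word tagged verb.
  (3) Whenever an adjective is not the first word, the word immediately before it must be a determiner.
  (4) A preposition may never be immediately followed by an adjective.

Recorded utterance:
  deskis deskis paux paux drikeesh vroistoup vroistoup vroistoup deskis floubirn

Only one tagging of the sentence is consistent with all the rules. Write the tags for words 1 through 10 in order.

Candidates per position — 1:deskis {preposition,adjective}; 2:deskis {preposition,adjective}; 3:paux {determiner}; 4:paux {determiner}; 5:drikeesh {verb}; 6:vroistoup {preposition}; 7:vroistoup {preposition}; 8:vroistoup {preposition}; 9:deskis {preposition,adjective}; 10:floubirn {determiner}.
Position 2: adjective is ruled out by rule 3; that leaves preposition.
Position 9: adjective is ruled out by rule 3; that leaves preposition.
Position 1: preposition is ruled out by rule 1; that leaves adjective.
That leaves exactly one tagging: adjective preposition determiner determiner verb preposition preposition preposition preposition determiner.
Check: rule 1 holds; rule 2 holds; rule 3 holds; rule 4 holds.

adjective preposition determiner determiner verb preposition preposition preposition preposition determiner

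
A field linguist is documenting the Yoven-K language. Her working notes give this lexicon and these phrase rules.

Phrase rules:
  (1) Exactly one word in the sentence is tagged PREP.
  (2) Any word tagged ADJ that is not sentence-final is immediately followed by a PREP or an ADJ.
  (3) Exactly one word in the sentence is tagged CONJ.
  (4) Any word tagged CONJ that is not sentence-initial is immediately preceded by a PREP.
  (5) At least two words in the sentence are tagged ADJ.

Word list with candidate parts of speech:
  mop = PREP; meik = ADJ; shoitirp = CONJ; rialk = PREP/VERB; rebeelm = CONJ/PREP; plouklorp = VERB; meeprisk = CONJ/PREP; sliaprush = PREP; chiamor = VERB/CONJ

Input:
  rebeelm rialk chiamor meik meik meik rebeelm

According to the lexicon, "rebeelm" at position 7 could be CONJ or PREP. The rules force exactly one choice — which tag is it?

PREP

Candidates per position — 1:rebeelm {CONJ,PREP}; 2:rialk {PREP,VERB}; 3:chiamor {VERB,CONJ}; 4:meik {ADJ}; 5:meik {ADJ}; 6:meik {ADJ}; 7:rebeelm {CONJ,PREP}.
If word 7 were CONJ, no tagging could satisfy rule 2; so word 7 is PREP.
If word 1 were PREP, no tagging could satisfy rule 1; so word 1 is CONJ.
If word 2 were PREP, no tagging could satisfy rule 1; so word 2 is VERB.
If word 3 were CONJ, no tagging could satisfy rule 3; so word 3 is VERB.
That leaves exactly one tagging: CONJ VERB VERB ADJ ADJ ADJ PREP.
Rule-by-rule: rule 1 holds; rule 2 holds; rule 3 holds; rule 4 holds; rule 5 holds.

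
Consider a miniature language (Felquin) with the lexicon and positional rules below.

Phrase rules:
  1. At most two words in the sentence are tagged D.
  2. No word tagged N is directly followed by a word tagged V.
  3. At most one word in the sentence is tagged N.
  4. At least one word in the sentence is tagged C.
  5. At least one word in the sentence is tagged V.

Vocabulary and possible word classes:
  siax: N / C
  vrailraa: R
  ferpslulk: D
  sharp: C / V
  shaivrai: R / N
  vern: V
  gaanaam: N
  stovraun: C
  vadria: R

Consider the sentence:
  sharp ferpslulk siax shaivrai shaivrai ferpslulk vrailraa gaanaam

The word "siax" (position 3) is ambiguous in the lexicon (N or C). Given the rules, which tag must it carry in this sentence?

Candidates per position — 1:sharp {C,V}; 2:ferpslulk {D}; 3:siax {N,C}; 4:shaivrai {R,N}; 5:shaivrai {R,N}; 6:ferpslulk {D}; 7:vrailraa {R}; 8:gaanaam {N}.
If word 1 were C, no tagging could satisfy rule 5; so word 1 is V.
If word 3 were N, no tagging could satisfy rule 3; so word 3 is C.
If word 4 were N, no tagging could satisfy rule 3; so word 4 is R.
If word 5 were N, no tagging could satisfy rule 3; so word 5 is R.
So the tagging must be: V D C R R D R N.
Check: rule 1 holds; rule 2 holds; rule 3 holds; rule 4 holds; rule 5 holds.

C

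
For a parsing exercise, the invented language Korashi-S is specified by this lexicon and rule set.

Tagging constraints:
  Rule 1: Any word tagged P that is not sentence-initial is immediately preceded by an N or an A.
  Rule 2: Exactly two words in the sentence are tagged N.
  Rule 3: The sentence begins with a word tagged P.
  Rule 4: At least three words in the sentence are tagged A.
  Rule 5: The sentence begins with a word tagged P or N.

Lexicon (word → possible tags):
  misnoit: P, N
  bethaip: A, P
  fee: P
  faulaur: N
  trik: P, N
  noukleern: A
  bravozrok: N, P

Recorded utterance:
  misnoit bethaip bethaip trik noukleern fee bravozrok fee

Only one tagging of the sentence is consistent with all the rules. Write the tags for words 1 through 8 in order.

P A A N A P N P

Candidates per position — 1:misnoit {P,N}; 2:bethaip {A,P}; 3:bethaip {A,P}; 4:trik {P,N}; 5:noukleern {A}; 6:fee {P}; 7:bravozrok {N,P}; 8:fee {P}.
Position 1: tagging it N would leave rule 3 unsatisfiable, so it must be P.
Position 2: tagging it P would leave rule 1 unsatisfiable, so it must be A.
Position 3: tagging it P would leave rule 4 unsatisfiable, so it must be A.
Position 4: tagging it P would leave rule 2 unsatisfiable, so it must be N.
Position 7: tagging it P would leave rule 1 unsatisfiable, so it must be N.
So the tagging must be: P A A N A P N P.
Rule-by-rule: rule 1 ✓; rule 2 ✓; rule 3 ✓; rule 4 ✓; rule 5 ✓.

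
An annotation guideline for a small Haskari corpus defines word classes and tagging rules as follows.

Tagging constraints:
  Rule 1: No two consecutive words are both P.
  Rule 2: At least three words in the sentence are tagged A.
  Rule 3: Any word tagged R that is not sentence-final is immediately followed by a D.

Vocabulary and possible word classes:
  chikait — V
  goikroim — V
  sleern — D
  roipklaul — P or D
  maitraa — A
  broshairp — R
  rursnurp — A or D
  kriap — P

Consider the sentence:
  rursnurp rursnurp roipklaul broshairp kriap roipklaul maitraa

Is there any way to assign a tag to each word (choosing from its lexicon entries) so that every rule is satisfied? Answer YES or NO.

Candidates per position — 1:rursnurp {A,D}; 2:rursnurp {A,D}; 3:roipklaul {P,D}; 4:broshairp {R}; 5:kriap {P}; 6:roipklaul {P,D}; 7:maitraa {A}.
Rule 3 cannot be satisfied by any choice of tags from the lexicon.
So there is no consistent tagging.

NO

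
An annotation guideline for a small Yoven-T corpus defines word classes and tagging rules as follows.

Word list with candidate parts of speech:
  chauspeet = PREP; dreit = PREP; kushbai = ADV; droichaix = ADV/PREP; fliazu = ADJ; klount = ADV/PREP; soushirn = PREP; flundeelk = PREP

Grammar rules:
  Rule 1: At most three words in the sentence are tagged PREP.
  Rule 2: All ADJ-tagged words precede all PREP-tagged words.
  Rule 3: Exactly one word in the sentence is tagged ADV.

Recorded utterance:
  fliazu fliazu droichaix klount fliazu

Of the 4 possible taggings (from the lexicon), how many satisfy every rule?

Candidates per position — 1:fliazu {ADJ}; 2:fliazu {ADJ}; 3:droichaix {ADV,PREP}; 4:klount {ADV,PREP}; 5:fliazu {ADJ}.
There are 4 candidate sequences in total.
Every candidate sequence violates at least one rule; no consistent tagging exists.
Count = 0.

0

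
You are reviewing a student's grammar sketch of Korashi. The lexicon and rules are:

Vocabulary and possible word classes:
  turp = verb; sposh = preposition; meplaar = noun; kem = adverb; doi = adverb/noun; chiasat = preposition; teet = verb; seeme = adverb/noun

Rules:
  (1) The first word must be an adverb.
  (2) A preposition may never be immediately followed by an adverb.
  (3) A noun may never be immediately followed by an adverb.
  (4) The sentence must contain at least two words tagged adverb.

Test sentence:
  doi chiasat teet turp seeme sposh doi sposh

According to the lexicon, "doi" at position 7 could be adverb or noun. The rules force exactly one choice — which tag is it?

noun

Candidates per position — 1:doi {adverb,noun}; 2:chiasat {preposition}; 3:teet {verb}; 4:turp {verb}; 5:seeme {adverb,noun}; 6:sposh {preposition}; 7:doi {adverb,noun}; 8:sposh {preposition}.
If word 1 were noun, no tagging could satisfy rule 1; so word 1 is adverb.
If word 7 were adverb, no tagging could satisfy rule 2; so word 7 is noun.
If word 5 were noun, no tagging could satisfy rule 4; so word 5 is adverb.
The only consistent sequence is: adverb preposition verb verb adverb preposition noun preposition.
Verifying each rule — rule 1 satisfied; rule 2 satisfied; rule 3 satisfied; rule 4 satisfied.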